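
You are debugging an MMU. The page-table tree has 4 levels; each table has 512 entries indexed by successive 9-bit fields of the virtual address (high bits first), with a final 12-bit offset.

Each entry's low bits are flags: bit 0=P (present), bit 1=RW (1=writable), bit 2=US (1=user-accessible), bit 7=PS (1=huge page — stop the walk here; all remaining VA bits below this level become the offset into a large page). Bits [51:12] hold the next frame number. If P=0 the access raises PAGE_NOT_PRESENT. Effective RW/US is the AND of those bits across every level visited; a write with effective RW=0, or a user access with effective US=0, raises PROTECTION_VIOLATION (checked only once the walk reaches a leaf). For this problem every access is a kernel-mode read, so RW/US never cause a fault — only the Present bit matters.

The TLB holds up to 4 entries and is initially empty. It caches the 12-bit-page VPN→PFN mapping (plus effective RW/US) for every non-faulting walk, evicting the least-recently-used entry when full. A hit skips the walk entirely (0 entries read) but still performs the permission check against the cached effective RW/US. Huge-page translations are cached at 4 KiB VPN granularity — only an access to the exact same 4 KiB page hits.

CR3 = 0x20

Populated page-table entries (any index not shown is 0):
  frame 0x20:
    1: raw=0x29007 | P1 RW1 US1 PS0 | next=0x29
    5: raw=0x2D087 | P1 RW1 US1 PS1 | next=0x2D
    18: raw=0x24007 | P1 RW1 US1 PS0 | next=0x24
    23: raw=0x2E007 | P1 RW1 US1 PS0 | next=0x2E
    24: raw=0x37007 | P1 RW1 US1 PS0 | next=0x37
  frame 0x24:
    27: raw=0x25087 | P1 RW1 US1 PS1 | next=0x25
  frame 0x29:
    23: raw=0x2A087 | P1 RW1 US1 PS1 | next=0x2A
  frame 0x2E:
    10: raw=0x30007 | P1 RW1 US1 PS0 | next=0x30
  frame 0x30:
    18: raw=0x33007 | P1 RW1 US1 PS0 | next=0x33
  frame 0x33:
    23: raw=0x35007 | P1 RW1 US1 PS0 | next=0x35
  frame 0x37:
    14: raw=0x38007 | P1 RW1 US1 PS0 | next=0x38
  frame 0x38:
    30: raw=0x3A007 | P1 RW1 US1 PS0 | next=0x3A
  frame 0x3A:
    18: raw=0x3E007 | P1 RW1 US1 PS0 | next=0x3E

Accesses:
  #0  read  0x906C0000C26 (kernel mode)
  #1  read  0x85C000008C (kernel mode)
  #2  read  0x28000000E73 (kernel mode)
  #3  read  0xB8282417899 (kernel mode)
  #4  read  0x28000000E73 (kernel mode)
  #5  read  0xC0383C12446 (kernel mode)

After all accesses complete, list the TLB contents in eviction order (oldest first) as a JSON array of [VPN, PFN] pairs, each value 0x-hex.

Trace:
#0 VA=0x906C0000C26 (r,kernel):
  [0] read 0x20 idx=18: raw=0x24007 flags P=1 W=1 U=1 S=0
  [1] read 0x24 idx=27: raw=0x25087 flags P=1 W=1 U=1 S=1
  → PA=0x25C26 (huge @L1)  (2 entries read)
#1 VA=0x85C000008C (r,kernel):
  [0] read 0x20 idx=1: raw=0x29007 flags P=1 W=1 U=1 S=0
  [1] read 0x29 idx=23: raw=0x2A087 flags P=1 W=1 U=1 S=1
  → PA=0x2A08C (huge @L1)  (2 entries read)
#2 VA=0x28000000E73 (r,kernel):
  [0] read 0x20 idx=5: raw=0x2D087 flags P=1 W=1 U=1 S=1
  → PA=0x2DE73 (huge @L0)  (1 entries read)
#3 VA=0xB8282417899 (r,kernel):
  [0] read 0x20 idx=23: raw=0x2E007 flags P=1 W=1 U=1 S=0
  [1] read 0x2E idx=10: raw=0x30007 flags P=1 W=1 U=1 S=0
  [2] read 0x30 idx=18: raw=0x33007 flags P=1 W=1 U=1 S=0
  [3] read 0x33 idx=23: raw=0x35007 flags P=1 W=1 U=1 S=0
  → PA=0x35899  (4 entries read)
#4 VA=0x28000000E73 (r,kernel):
  TLB hit vpn=0x28000000 → PA=0x2DE73
#5 VA=0xC0383C12446 (r,kernel):
  [0] read 0x20 idx=24: raw=0x37007 flags P=1 W=1 U=1 S=0
  [1] read 0x37 idx=14: raw=0x38007 flags P=1 W=1 U=1 S=0
  [2] read 0x38 idx=30: raw=0x3A007 flags P=1 W=1 U=1 S=0
  [3] read 0x3A idx=18: raw=0x3E007 flags P=1 W=1 U=1 S=0
  → PA=0x3E446  (4 entries read)

TLB: [["0x85C0000", "0x2A"], ["0xB8282417", "0x35"], ["0x28000000", "0x2D"], ["0xC0383C12", "0x3E"]]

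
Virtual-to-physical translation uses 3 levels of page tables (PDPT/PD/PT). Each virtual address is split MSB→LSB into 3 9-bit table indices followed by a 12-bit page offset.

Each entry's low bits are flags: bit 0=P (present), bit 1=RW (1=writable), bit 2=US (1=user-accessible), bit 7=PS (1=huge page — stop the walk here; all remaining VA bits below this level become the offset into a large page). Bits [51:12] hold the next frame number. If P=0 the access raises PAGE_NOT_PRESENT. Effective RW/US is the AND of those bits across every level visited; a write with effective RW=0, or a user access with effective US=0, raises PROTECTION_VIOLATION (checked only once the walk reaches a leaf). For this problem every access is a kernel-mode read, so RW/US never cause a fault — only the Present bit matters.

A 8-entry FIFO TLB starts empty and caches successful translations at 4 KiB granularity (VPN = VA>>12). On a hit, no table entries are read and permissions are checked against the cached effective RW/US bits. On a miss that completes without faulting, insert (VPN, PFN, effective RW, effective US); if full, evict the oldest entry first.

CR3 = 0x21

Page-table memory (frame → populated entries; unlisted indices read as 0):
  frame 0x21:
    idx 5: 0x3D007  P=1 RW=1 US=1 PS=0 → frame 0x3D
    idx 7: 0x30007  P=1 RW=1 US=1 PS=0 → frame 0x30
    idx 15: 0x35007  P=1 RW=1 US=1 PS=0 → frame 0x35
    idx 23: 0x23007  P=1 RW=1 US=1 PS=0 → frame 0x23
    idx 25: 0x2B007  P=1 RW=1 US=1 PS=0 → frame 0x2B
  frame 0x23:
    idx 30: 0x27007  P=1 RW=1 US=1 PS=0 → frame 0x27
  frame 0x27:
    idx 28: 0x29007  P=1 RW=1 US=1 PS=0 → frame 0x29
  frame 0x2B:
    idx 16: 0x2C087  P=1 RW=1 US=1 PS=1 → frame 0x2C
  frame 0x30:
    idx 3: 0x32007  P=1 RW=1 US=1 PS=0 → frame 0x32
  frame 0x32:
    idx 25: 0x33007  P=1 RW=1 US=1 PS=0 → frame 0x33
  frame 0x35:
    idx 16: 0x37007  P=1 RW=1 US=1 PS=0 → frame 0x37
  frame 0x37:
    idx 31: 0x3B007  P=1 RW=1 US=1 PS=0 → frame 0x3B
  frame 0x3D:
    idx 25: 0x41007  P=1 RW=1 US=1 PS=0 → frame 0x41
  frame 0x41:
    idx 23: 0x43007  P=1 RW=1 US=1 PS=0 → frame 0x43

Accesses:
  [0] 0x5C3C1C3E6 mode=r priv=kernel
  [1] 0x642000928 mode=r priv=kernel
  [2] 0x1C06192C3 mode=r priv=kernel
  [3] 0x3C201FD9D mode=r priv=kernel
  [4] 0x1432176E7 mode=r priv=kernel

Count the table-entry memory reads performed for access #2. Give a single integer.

Walk each access:
#0 VA=0x5C3C1C3E6 (r,kernel):
  L0: frame=0x21 idx=23 entry=0x23007 [P=1 RW=1 US=1 PS=0]
  L1: frame=0x23 idx=30 entry=0x27007 [P=1 RW=1 US=1 PS=0]
  L2: frame=0x27 idx=28 entry=0x29007 [P=1 RW=1 US=1 PS=0]
  ⇒ phys 0x293E6  [3 reads]
#1 VA=0x642000928 (r,kernel):
  L0: frame=0x21 idx=25 entry=0x2B007 [P=1 RW=1 US=1 PS=0]
  L1: frame=0x2B idx=16 entry=0x2C087 [P=1 RW=1 US=1 PS=1]
  ⇒ phys 0x2C928 (huge @L1)  [2 reads]
#2 VA=0x1C06192C3 (r,kernel):
  L0: frame=0x21 idx=7 entry=0x30007 [P=1 RW=1 US=1 PS=0]
  L1: frame=0x30 idx=3 entry=0x32007 [P=1 RW=1 US=1 PS=0]
  L2: frame=0x32 idx=25 entry=0x33007 [P=1 RW=1 US=1 PS=0]
  ⇒ phys 0x332C3  [3 reads]
#3 VA=0x3C201FD9D (r,kernel):
  L0: frame=0x21 idx=15 entry=0x35007 [P=1 RW=1 US=1 PS=0]
  L1: frame=0x35 idx=16 entry=0x37007 [P=1 RW=1 US=1 PS=0]
  L2: frame=0x37 idx=31 entry=0x3B007 [P=1 RW=1 US=1 PS=0]
  ⇒ phys 0x3BD9D  [3 reads]
#4 VA=0x1432176E7 (r,kernel):
  L0: frame=0x21 idx=5 entry=0x3D007 [P=1 RW=1 US=1 PS=0]
  L1: frame=0x3D idx=25 entry=0x41007 [P=1 RW=1 US=1 PS=0]
  L2: frame=0x41 idx=23 entry=0x43007 [P=1 RW=1 US=1 PS=0]
  ⇒ phys 0x436E7  [3 reads]

Entries read for #2: 3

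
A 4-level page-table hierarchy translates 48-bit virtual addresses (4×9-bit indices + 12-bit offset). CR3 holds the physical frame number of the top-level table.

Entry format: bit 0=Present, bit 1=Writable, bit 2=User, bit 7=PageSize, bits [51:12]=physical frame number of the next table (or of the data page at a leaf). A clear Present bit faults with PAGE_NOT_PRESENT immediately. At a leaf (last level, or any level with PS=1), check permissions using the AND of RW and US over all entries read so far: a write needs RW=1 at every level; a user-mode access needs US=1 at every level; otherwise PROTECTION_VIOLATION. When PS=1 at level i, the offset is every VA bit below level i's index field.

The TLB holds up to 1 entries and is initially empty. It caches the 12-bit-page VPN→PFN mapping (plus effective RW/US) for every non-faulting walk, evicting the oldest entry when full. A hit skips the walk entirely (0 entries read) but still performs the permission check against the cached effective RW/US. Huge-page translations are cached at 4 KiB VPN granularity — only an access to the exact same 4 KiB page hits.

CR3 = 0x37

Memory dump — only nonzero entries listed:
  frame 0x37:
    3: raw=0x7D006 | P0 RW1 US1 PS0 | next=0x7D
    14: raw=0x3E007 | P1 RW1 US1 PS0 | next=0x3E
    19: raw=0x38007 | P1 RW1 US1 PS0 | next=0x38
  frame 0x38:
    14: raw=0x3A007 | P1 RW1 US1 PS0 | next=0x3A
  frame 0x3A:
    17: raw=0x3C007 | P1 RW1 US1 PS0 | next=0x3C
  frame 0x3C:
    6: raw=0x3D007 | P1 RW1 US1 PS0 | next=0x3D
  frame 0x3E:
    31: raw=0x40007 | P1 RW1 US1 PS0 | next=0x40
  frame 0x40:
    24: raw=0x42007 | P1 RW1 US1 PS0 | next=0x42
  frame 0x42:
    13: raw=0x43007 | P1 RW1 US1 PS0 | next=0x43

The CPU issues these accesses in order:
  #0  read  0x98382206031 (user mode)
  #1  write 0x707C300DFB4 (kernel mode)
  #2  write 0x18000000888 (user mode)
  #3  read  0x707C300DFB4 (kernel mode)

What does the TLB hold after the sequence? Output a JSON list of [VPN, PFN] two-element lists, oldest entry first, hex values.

Trace:
#0 VA=0x98382206031 (r,user):
  [0] read 0x37 idx=19: raw=0x38007 flags P=1 W=1 U=1 S=0
  [1] read 0x38 idx=14: raw=0x3A007 flags P=1 W=1 U=1 S=0
  [2] read 0x3A idx=17: raw=0x3C007 flags P=1 W=1 U=1 S=0
  [3] read 0x3C idx=6: raw=0x3D007 flags P=1 W=1 U=1 S=0
  ✓ 0x3D031  — 4 lookups
#1 VA=0x707C300DFB4 (w,kernel):
  [0] read 0x37 idx=14: raw=0x3E007 flags P=1 W=1 U=1 S=0
  [1] read 0x3E idx=31: raw=0x40007 flags P=1 W=1 U=1 S=0
  [2] read 0x40 idx=24: raw=0x42007 flags P=1 W=1 U=1 S=0
  [3] read 0x42 idx=13: raw=0x43007 flags P=1 W=1 U=1 S=0
  ✓ 0x43FB4  — 4 lookups
#2 VA=0x18000000888 (w,user):
  [0] read 0x37 idx=3: raw=0x7D006 flags P=0 W=1 U=1 S=0
  ✗ PAGE_NOT_PRESENT  [1 reads]
#3 VA=0x707C300DFB4 (r,kernel):
  TLB hit vpn=0x707C300D → PA=0x43FB4

TLB: [["0x707C300D", "0x43"]]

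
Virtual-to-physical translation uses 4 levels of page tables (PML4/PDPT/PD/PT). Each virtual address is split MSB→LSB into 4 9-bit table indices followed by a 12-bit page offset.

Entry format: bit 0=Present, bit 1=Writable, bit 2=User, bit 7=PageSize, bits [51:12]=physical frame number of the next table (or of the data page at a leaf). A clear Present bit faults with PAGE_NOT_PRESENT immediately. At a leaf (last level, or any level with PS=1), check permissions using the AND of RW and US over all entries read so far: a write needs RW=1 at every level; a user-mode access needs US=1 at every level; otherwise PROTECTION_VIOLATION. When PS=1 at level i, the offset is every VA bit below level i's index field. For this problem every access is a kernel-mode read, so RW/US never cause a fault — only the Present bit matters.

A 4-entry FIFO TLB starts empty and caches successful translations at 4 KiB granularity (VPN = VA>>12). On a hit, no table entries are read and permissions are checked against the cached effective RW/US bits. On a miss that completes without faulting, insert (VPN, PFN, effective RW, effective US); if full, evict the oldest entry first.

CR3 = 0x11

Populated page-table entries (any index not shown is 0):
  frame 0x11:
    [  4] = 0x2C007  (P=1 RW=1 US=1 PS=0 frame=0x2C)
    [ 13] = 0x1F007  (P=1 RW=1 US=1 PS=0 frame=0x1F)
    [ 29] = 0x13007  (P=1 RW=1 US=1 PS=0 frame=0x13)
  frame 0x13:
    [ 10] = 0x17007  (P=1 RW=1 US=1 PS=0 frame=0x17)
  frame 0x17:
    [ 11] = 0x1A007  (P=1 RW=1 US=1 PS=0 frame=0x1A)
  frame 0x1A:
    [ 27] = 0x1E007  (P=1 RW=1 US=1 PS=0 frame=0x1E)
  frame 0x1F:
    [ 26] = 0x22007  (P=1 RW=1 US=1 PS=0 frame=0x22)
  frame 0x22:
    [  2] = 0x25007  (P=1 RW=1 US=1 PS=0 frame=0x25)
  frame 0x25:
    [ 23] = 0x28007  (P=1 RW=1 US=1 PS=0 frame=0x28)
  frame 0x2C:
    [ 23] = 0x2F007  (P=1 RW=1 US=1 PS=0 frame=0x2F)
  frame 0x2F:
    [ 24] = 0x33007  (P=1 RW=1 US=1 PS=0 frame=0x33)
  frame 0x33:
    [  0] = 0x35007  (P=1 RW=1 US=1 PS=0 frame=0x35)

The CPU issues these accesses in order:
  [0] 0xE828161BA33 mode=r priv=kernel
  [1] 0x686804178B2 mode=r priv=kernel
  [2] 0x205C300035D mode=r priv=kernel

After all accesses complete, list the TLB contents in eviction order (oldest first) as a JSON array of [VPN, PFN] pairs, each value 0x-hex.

Per-access translation:
#0 VA=0xE828161BA33 (r,kernel):
  [0] read 0x11 idx=29: raw=0x13007 flags P=1 W=1 U=1 S=0
  [1] read 0x13 idx=10: raw=0x17007 flags P=1 W=1 U=1 S=0
  [2] read 0x17 idx=11: raw=0x1A007 flags P=1 W=1 U=1 S=0
  [3] read 0x1A idx=27: raw=0x1E007 flags P=1 W=1 U=1 S=0
  → PA=0x1EA33  (4 entries read)
#1 VA=0x686804178B2 (r,kernel):
  [0] read 0x11 idx=13: raw=0x1F007 flags P=1 W=1 U=1 S=0
  [1] read 0x1F idx=26: raw=0x22007 flags P=1 W=1 U=1 S=0
  [2] read 0x22 idx=2: raw=0x25007 flags P=1 W=1 U=1 S=0
  [3] read 0x25 idx=23: raw=0x28007 flags P=1 W=1 U=1 S=0
  → PA=0x288B2  (4 entries read)
#2 VA=0x205C300035D (r,kernel):
  [0] read 0x11 idx=4: raw=0x2C007 flags P=1 W=1 U=1 S=0
  [1] read 0x2C idx=23: raw=0x2F007 flags P=1 W=1 U=1 S=0
  [2] read 0x2F idx=24: raw=0x33007 flags P=1 W=1 U=1 S=0
  [3] read 0x33 idx=0: raw=0x35007 flags P=1 W=1 U=1 S=0
  → PA=0x3535D  (4 entries read)

TLB: [["0xE828161B", "0x1E"], ["0x68680417", "0x28"], ["0x205C3000", "0x35"]]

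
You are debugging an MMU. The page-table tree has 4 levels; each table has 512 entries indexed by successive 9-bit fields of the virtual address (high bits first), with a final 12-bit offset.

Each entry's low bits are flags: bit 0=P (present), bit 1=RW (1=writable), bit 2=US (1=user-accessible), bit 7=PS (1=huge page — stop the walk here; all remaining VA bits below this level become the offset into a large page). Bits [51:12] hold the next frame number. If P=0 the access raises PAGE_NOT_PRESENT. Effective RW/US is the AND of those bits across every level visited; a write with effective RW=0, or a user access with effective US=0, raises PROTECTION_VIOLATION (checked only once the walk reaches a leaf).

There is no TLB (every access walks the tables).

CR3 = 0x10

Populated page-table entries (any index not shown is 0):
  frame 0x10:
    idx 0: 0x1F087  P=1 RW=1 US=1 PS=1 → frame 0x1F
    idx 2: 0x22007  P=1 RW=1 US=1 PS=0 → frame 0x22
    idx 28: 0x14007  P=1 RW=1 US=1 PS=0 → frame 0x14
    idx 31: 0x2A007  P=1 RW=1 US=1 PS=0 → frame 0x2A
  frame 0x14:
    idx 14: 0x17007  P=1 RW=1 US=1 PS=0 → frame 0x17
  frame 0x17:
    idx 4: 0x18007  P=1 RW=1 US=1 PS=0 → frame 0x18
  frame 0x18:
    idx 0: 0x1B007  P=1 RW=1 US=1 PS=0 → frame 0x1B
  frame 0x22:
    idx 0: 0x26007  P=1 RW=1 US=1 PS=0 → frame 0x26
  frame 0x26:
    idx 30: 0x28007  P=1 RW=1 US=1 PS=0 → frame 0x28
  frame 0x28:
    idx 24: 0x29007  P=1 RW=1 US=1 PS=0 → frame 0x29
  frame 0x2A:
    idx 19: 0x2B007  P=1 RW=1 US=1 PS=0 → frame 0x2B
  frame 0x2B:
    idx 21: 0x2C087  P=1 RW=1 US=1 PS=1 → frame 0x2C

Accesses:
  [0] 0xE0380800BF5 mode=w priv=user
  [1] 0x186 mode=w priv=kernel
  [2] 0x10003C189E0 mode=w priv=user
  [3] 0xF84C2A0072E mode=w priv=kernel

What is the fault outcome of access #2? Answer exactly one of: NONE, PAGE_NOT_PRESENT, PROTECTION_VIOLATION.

Trace:
#0 VA=0xE0380800BF5 (w,user):
  lvl0: tbl 0x10, slot 28 ⇒ 0x14007 (P1/RW1/US1/PS0)
  lvl1: tbl 0x14, slot 14 ⇒ 0x17007 (P1/RW1/US1/PS0)
  lvl2: tbl 0x17, slot 4 ⇒ 0x18007 (P1/RW1/US1/PS0)
  lvl3: tbl 0x18, slot 0 ⇒ 0x1B007 (P1/RW1/US1/PS0)
  → PA=0x1BBF5  (4 entries read)
#1 VA=0x186 (w,kernel):
  lvl0: tbl 0x10, slot 0 ⇒ 0x1F087 (P1/RW1/US1/PS1)
  → PA=0x1F186 (huge @L0)  (1 entries read)
#2 VA=0x10003C189E0 (w,user):
  lvl0: tbl 0x10, slot 2 ⇒ 0x22007 (P1/RW1/US1/PS0)
  lvl1: tbl 0x22, slot 0 ⇒ 0x26007 (P1/RW1/US1/PS0)
  lvl2: tbl 0x26, slot 30 ⇒ 0x28007 (P1/RW1/US1/PS0)
  lvl3: tbl 0x28, slot 24 ⇒ 0x29007 (P1/RW1/US1/PS0)
  → PA=0x299E0  (4 entries read)
#3 VA=0xF84C2A0072E (w,kernel):
  lvl0: tbl 0x10, slot 31 ⇒ 0x2A007 (P1/RW1/US1/PS0)
  lvl1: tbl 0x2A, slot 19 ⇒ 0x2B007 (P1/RW1/US1/PS0)
  lvl2: tbl 0x2B, slot 21 ⇒ 0x2C087 (P1/RW1/US1/PS1)
  → PA=0x2C72E (huge @L2)  (3 entries read)

Access #2 fault: NONE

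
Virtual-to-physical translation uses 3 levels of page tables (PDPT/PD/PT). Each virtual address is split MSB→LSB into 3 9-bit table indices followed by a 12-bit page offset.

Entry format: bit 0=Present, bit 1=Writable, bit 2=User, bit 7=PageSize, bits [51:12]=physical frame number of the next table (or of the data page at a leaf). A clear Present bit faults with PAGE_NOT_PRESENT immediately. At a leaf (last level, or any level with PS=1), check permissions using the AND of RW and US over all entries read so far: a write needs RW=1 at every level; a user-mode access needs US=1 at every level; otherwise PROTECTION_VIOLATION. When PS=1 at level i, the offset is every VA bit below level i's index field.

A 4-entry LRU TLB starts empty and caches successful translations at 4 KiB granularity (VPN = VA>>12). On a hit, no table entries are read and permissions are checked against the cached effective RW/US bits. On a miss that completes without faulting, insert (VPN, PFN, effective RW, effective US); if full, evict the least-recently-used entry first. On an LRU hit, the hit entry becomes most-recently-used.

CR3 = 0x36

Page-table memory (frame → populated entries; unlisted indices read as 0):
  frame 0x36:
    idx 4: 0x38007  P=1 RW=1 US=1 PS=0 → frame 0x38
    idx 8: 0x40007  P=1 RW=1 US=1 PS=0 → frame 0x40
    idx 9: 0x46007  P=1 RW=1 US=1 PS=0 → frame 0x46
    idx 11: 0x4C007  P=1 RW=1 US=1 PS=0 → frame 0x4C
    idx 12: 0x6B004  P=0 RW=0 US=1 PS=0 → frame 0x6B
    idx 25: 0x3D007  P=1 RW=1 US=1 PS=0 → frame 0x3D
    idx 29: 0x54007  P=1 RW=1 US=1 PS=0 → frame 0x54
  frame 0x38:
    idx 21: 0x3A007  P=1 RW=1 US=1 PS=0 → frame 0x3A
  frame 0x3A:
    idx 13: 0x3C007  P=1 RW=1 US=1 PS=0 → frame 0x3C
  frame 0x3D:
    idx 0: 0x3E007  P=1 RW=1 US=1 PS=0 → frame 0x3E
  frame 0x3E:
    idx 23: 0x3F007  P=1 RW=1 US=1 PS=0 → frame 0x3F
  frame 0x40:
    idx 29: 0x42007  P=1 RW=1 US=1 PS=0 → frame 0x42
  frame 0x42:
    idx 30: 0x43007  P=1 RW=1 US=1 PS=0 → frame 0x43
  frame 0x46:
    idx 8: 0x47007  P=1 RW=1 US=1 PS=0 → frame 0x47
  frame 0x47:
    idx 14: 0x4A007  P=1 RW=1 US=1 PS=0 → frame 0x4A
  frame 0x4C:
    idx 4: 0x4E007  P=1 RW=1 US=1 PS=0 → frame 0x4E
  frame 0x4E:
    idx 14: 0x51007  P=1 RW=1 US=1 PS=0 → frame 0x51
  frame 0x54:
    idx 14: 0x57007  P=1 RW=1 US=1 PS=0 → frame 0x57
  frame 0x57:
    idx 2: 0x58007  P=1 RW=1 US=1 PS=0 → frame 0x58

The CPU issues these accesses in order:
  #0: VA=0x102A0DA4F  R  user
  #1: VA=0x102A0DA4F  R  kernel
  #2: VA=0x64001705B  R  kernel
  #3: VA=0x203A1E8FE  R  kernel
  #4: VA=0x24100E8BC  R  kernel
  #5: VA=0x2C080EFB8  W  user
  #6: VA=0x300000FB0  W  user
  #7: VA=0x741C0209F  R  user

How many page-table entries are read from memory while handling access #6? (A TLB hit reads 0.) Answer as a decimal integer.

Trace:
#0 VA=0x102A0DA4F (r,user):
  L0: frame=0x36 idx=4 entry=0x38007 [P=1 RW=1 US=1 PS=0]
  L1: frame=0x38 idx=21 entry=0x3A007 [P=1 RW=1 US=1 PS=0]
  L2: frame=0x3A idx=13 entry=0x3C007 [P=1 RW=1 US=1 PS=0]
  → PA=0x3CA4F  (3 entries read)
#1 VA=0x102A0DA4F (r,kernel):
  TLB hit vpn=0x102A0D → PA=0x3CA4F
#2 VA=0x64001705B (r,kernel):
  L0: frame=0x36 idx=25 entry=0x3D007 [P=1 RW=1 US=1 PS=0]
  L1: frame=0x3D idx=0 entry=0x3E007 [P=1 RW=1 US=1 PS=0]
  L2: frame=0x3E idx=23 entry=0x3F007 [P=1 RW=1 US=1 PS=0]
  → PA=0x3F05B  (3 entries read)
#3 VA=0x203A1E8FE (r,kernel):
  L0: frame=0x36 idx=8 entry=0x40007 [P=1 RW=1 US=1 PS=0]
  L1: frame=0x40 idx=29 entry=0x42007 [P=1 RW=1 US=1 PS=0]
  L2: frame=0x42 idx=30 entry=0x43007 [P=1 RW=1 US=1 PS=0]
  → PA=0x438FE  (3 entries read)
#4 VA=0x24100E8BC (r,kernel):
  L0: frame=0x36 idx=9 entry=0x46007 [P=1 RW=1 US=1 PS=0]
  L1: frame=0x46 idx=8 entry=0x47007 [P=1 RW=1 US=1 PS=0]
  L2: frame=0x47 idx=14 entry=0x4A007 [P=1 RW=1 US=1 PS=0]
  → PA=0x4A8BC  (3 entries read)
#5 VA=0x2C080EFB8 (w,user):
  L0: frame=0x36 idx=11 entry=0x4C007 [P=1 RW=1 US=1 PS=0]
  L1: frame=0x4C idx=4 entry=0x4E007 [P=1 RW=1 US=1 PS=0]
  L2: frame=0x4E idx=14 entry=0x51007 [P=1 RW=1 US=1 PS=0]
  → PA=0x51FB8  (3 entries read)
#6 VA=0x300000FB0 (w,user):
  L0: frame=0x36 idx=12 entry=0x6B004 [P=0 RW=0 US=1 PS=0]
  → PAGE_NOT_PRESENT  (1 entries read)
#7 VA=0x741C0209F (r,user):
  L0: frame=0x36 idx=29 entry=0x54007 [P=1 RW=1 US=1 PS=0]
  L1: frame=0x54 idx=14 entry=0x57007 [P=1 RW=1 US=1 PS=0]
  L2: frame=0x57 idx=2 entry=0x58007 [P=1 RW=1 US=1 PS=0]
  → PA=0x5809F  (3 entries read)

Entries read for #6: 1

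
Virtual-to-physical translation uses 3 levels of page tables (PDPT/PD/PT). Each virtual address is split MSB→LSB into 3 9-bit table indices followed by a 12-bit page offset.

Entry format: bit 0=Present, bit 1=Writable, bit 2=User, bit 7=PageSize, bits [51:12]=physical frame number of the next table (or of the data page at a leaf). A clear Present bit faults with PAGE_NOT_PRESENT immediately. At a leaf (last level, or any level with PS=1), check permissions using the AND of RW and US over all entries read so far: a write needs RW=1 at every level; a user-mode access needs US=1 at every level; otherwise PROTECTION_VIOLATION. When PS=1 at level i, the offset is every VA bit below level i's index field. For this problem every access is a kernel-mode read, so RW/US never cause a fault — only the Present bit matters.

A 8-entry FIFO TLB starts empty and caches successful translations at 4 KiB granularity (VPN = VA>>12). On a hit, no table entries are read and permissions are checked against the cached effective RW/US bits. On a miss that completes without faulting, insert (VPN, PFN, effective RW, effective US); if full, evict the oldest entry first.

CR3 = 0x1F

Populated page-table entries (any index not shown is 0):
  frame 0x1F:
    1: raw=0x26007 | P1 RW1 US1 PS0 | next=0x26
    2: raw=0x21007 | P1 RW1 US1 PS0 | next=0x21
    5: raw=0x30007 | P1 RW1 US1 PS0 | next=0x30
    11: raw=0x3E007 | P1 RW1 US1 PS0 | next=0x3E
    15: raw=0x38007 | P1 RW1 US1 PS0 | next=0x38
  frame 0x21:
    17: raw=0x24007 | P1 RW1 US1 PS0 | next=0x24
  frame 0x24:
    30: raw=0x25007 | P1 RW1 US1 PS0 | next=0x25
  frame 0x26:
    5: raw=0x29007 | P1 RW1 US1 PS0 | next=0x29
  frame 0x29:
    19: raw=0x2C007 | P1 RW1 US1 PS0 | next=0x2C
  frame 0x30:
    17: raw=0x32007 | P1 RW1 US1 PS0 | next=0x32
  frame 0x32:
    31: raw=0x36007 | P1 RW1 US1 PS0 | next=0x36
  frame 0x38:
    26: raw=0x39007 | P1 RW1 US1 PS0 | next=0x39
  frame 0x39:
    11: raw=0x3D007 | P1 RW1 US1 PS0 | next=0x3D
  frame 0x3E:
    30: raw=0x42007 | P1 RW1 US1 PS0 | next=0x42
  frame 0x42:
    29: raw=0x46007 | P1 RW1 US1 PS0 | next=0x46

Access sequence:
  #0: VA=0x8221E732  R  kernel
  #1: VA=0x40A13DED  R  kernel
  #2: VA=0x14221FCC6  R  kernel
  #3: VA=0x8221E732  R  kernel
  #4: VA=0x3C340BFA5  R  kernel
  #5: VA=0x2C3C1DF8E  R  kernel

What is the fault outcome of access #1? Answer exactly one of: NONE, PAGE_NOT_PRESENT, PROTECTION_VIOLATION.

Walk each access:
#0 VA=0x8221E732 (r,kernel):
  L0 @0x1F[2] → 0x21007  P=1,RW=1,US=1,PS=0
  L1 @0x21[17] → 0x24007  P=1,RW=1,US=1,PS=0
  L2 @0x24[30] → 0x25007  P=1,RW=1,US=1,PS=0
  ⇒ phys 0x25732  [3 reads]
#1 VA=0x40A13DED (r,kernel):
  L0 @0x1F[1] → 0x26007  P=1,RW=1,US=1,PS=0
  L1 @0x26[5] → 0x29007  P=1,RW=1,US=1,PS=0
  L2 @0x29[19] → 0x2C007  P=1,RW=1,US=1,PS=0
  ⇒ phys 0x2CDED  [3 reads]
#2 VA=0x14221FCC6 (r,kernel):
  L0 @0x1F[5] → 0x30007  P=1,RW=1,US=1,PS=0
  L1 @0x30[17] → 0x32007  P=1,RW=1,US=1,PS=0
  L2 @0x32[31] → 0x36007  P=1,RW=1,US=1,PS=0
  ⇒ phys 0x36CC6  [3 reads]
#3 VA=0x8221E732 (r,kernel):
  TLB hit vpn=0x8221E → PA=0x25732
#4 VA=0x3C340BFA5 (r,kernel):
  L0 @0x1F[15] → 0x38007  P=1,RW=1,US=1,PS=0
  L1 @0x38[26] → 0x39007  P=1,RW=1,US=1,PS=0
  L2 @0x39[11] → 0x3D007  P=1,RW=1,US=1,PS=0
  ⇒ phys 0x3DFA5  [3 reads]
#5 VA=0x2C3C1DF8E (r,kernel):
  L0 @0x1F[11] → 0x3E007  P=1,RW=1,US=1,PS=0
  L1 @0x3E[30] → 0x42007  P=1,RW=1,US=1,PS=0
  L2 @0x42[29] → 0x46007  P=1,RW=1,US=1,PS=0
  ⇒ phys 0x46F8E  [3 reads]

Access #1 fault: NONE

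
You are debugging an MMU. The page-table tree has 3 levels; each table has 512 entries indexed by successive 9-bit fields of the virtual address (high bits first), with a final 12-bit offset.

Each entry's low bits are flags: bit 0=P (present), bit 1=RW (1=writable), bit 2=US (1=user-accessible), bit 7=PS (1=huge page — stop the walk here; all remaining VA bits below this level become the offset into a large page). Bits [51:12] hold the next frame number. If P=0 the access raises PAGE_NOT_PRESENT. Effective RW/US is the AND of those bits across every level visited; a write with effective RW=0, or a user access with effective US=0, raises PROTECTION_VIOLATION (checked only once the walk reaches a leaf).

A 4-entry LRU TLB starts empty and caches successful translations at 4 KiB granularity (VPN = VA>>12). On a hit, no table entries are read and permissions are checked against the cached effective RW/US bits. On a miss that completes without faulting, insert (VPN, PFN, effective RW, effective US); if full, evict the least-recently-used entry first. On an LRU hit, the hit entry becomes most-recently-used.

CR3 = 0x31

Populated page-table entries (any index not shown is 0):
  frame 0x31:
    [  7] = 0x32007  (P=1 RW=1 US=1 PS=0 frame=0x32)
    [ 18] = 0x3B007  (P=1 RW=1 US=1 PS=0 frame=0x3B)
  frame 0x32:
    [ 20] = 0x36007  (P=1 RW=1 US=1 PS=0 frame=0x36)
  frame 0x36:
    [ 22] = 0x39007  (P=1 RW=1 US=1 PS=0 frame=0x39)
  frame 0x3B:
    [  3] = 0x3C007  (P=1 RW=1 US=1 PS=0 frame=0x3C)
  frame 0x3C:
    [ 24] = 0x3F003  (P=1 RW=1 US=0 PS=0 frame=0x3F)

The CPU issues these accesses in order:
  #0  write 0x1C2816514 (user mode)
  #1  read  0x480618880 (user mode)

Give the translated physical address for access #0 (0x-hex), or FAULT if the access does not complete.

Walk each access:
#0 VA=0x1C2816514 (w,user):
  L0: frame=0x31 idx=7 entry=0x32007 [P=1 RW=1 US=1 PS=0]
  L1: frame=0x32 idx=20 entry=0x36007 [P=1 RW=1 US=1 PS=0]
  L2: frame=0x36 idx=22 entry=0x39007 [P=1 RW=1 US=1 PS=0]
  ✓ 0x39514  — 3 lookups
#1 VA=0x480618880 (r,user):
  L0: frame=0x31 idx=18 entry=0x3B007 [P=1 RW=1 US=1 PS=0]
  L1: frame=0x3B idx=3 entry=0x3C007 [P=1 RW=1 US=1 PS=0]
  L2: frame=0x3C idx=24 entry=0x3F003 [P=1 RW=1 US=0 PS=0]
  ⇒ fault: PROTECTION_VIOLATION  — 3 lookups

Access #0 PA: 0x39514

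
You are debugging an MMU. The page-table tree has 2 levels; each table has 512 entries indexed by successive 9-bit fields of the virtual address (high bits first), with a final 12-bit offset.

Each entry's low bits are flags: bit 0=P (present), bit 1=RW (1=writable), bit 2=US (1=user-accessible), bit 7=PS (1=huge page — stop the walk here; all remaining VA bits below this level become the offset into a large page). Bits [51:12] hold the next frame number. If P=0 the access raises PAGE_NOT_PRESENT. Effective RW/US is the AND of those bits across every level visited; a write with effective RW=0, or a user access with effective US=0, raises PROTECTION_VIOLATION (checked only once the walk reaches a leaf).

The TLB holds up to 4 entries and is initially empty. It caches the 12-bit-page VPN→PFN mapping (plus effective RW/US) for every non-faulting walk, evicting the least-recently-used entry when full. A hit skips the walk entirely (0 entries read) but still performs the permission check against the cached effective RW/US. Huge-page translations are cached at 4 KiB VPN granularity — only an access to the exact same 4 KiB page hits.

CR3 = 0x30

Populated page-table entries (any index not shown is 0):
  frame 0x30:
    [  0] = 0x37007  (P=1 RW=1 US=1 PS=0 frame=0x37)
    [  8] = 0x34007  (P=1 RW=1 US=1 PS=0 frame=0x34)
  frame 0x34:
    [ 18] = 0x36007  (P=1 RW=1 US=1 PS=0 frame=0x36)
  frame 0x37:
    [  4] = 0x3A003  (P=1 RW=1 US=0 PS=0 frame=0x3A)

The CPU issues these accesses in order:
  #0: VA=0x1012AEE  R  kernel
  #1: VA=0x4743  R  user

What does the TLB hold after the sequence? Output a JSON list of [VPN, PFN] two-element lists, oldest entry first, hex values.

Trace:
#0 VA=0x1012AEE (r,kernel):
  lvl0: tbl 0x30, slot 8 ⇒ 0x34007 (P1/RW1/US1/PS0)
  lvl1: tbl 0x34, slot 18 ⇒ 0x36007 (P1/RW1/US1/PS0)
  → PA=0x36AEE  (2 entries read)
#1 VA=0x4743 (r,user):
  lvl0: tbl 0x30, slot 0 ⇒ 0x37007 (P1/RW1/US1/PS0)
  lvl1: tbl 0x37, slot 4 ⇒ 0x3A003 (P1/RW1/US0/PS0)
  ⇒ fault: PROTECTION_VIOLATION  — 2 lookups

TLB: [["0x1012", "0x36"]]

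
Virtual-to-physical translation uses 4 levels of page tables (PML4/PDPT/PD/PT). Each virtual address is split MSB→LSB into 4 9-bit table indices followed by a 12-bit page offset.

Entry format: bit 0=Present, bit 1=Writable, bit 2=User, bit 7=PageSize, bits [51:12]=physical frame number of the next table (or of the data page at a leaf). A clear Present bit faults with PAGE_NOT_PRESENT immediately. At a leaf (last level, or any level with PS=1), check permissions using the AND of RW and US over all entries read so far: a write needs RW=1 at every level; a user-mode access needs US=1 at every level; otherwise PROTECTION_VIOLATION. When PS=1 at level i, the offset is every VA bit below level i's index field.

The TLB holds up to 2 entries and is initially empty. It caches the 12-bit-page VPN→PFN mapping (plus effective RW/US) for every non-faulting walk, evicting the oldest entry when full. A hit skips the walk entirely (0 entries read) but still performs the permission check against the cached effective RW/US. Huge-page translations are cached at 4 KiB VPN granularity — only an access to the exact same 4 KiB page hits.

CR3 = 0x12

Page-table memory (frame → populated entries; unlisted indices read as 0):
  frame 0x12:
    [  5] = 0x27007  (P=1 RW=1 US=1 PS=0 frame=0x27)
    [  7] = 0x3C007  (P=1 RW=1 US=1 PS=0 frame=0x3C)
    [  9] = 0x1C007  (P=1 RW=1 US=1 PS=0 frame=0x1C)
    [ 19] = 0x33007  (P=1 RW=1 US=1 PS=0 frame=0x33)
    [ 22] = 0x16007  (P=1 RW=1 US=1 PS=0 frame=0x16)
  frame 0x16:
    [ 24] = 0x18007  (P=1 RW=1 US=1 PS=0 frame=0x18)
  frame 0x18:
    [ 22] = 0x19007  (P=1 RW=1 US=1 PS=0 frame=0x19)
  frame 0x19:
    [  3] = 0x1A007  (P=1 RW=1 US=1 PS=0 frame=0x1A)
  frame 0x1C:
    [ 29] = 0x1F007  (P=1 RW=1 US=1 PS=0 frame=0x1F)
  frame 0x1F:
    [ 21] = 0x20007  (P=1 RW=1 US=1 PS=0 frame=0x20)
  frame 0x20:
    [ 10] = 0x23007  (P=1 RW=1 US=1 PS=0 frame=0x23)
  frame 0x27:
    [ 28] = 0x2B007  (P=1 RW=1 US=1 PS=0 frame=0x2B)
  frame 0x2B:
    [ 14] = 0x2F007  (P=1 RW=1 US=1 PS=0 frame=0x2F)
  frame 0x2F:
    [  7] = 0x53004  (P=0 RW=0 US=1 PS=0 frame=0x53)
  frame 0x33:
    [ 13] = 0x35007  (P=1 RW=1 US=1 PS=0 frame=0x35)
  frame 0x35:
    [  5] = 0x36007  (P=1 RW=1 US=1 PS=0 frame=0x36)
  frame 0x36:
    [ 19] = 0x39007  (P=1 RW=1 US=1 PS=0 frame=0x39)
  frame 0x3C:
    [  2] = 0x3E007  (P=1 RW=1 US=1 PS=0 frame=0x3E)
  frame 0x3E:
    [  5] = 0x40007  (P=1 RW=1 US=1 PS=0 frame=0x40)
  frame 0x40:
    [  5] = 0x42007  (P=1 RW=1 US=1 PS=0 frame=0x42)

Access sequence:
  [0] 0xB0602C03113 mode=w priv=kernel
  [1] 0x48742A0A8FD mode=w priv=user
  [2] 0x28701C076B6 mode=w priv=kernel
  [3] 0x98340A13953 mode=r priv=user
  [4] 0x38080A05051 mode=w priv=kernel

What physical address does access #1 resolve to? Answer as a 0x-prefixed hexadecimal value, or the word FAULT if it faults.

Per-access translation:
#0 VA=0xB0602C03113 (w,kernel):
  L0: frame=0x12 idx=22 entry=0x16007 [P=1 RW=1 US=1 PS=0]
  L1: frame=0x16 idx=24 entry=0x18007 [P=1 RW=1 US=1 PS=0]
  L2: frame=0x18 idx=22 entry=0x19007 [P=1 RW=1 US=1 PS=0]
  L3: frame=0x19 idx=3 entry=0x1A007 [P=1 RW=1 US=1 PS=0]
  ✓ 0x1A113  — 4 lookups
#1 VA=0x48742A0A8FD (w,user):
  L0: frame=0x12 idx=9 entry=0x1C007 [P=1 RW=1 US=1 PS=0]
  L1: frame=0x1C idx=29 entry=0x1F007 [P=1 RW=1 US=1 PS=0]
  L2: frame=0x1F idx=21 entry=0x20007 [P=1 RW=1 US=1 PS=0]
  L3: frame=0x20 idx=10 entry=0x23007 [P=1 RW=1 US=1 PS=0]
  ✓ 0x238FD  — 4 lookups
#2 VA=0x28701C076B6 (w,kernel):
  L0: frame=0x12 idx=5 entry=0x27007 [P=1 RW=1 US=1 PS=0]
  L1: frame=0x27 idx=28 entry=0x2B007 [P=1 RW=1 US=1 PS=0]
  L2: frame=0x2B idx=14 entry=0x2F007 [P=1 RW=1 US=1 PS=0]
  L3: frame=0x2F idx=7 entry=0x53004 [P=0 RW=0 US=1 PS=0]
  ⇒ fault: PAGE_NOT_PRESENT  — 4 lookups
#3 VA=0x98340A13953 (r,user):
  L0: frame=0x12 idx=19 entry=0x33007 [P=1 RW=1 US=1 PS=0]
  L1: frame=0x33 idx=13 entry=0x35007 [P=1 RW=1 US=1 PS=0]
  L2: frame=0x35 idx=5 entry=0x36007 [P=1 RW=1 US=1 PS=0]
  L3: frame=0x36 idx=19 entry=0x39007 [P=1 RW=1 US=1 PS=0]
  ✓ 0x39953  — 4 lookups
#4 VA=0x38080A05051 (w,kernel):
  L0: frame=0x12 idx=7 entry=0x3C007 [P=1 RW=1 US=1 PS=0]
  L1: frame=0x3C idx=2 entry=0x3E007 [P=1 RW=1 US=1 PS=0]
  L2: frame=0x3E idx=5 entry=0x40007 [P=1 RW=1 US=1 PS=0]
  L3: frame=0x40 idx=5 entry=0x42007 [P=1 RW=1 US=1 PS=0]
  ✓ 0x42051  — 4 lookups

Access #1 PA: 0x238FD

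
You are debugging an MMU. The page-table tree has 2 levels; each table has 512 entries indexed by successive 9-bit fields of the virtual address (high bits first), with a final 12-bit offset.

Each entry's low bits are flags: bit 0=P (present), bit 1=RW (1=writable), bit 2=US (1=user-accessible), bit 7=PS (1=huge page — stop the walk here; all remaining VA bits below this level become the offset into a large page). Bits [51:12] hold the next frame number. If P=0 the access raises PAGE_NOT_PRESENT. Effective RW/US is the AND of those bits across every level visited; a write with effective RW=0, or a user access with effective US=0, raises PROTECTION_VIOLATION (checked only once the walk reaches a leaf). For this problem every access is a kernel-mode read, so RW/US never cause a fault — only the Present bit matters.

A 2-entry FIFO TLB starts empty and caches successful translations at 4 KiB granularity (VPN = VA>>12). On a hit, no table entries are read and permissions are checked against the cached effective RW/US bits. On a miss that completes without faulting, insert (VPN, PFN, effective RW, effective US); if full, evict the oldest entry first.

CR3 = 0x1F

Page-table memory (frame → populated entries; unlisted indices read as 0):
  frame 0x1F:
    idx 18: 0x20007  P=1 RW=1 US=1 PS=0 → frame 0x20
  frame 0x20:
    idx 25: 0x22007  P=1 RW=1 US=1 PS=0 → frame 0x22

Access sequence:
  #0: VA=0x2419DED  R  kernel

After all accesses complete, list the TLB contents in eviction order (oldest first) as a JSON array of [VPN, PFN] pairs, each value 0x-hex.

Trace:
#0 VA=0x2419DED (r,kernel):
  [0] read 0x1F idx=18: raw=0x20007 flags P=1 W=1 U=1 S=0
  [1] read 0x20 idx=25: raw=0x22007 flags P=1 W=1 U=1 S=0
  → PA=0x22DED  (2 entries read)

TLB: [["0x2419", "0x22"]]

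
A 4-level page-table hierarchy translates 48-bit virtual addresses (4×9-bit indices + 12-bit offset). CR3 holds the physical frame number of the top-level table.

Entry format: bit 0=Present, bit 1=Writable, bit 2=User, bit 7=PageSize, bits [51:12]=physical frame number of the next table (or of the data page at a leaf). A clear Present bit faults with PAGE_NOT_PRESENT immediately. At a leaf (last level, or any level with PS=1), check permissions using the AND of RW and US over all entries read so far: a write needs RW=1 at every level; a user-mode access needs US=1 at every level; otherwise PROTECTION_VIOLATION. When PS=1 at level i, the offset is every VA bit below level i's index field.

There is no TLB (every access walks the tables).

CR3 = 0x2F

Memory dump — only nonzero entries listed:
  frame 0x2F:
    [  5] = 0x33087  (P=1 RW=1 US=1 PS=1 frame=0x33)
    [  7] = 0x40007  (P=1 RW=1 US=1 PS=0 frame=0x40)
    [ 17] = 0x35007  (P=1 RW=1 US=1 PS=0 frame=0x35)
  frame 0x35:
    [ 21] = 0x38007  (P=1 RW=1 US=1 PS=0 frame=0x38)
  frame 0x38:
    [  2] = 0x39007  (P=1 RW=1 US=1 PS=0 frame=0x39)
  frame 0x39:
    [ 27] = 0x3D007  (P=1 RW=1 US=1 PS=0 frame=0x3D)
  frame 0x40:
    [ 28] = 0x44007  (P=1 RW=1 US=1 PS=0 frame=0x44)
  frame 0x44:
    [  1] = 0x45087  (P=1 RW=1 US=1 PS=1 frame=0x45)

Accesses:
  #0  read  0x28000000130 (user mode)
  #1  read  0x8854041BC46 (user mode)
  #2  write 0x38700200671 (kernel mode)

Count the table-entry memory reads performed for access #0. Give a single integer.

Trace:
#0 VA=0x28000000130 (r,user):
  [0] read 0x2F idx=5: raw=0x33087 flags P=1 W=1 U=1 S=1
  ⇒ phys 0x33130 (huge @L0)  [1 reads]
#1 VA=0x8854041BC46 (r,user):
  [0] read 0x2F idx=17: raw=0x35007 flags P=1 W=1 U=1 S=0
  [1] read 0x35 idx=21: raw=0x38007 flags P=1 W=1 U=1 S=0
  [2] read 0x38 idx=2: raw=0x39007 flags P=1 W=1 U=1 S=0
  [3] read 0x39 idx=27: raw=0x3D007 flags P=1 W=1 U=1 S=0
  ⇒ phys 0x3DC46  [4 reads]
#2 VA=0x38700200671 (w,kernel):
  [0] read 0x2F idx=7: raw=0x40007 flags P=1 W=1 U=1 S=0
  [1] read 0x40 idx=28: raw=0x44007 flags P=1 W=1 U=1 S=0
  [2] read 0x44 idx=1: raw=0x45087 flags P=1 W=1 U=1 S=1
  ⇒ phys 0x45671 (huge @L2)  [3 reads]

Entries read for #0: 1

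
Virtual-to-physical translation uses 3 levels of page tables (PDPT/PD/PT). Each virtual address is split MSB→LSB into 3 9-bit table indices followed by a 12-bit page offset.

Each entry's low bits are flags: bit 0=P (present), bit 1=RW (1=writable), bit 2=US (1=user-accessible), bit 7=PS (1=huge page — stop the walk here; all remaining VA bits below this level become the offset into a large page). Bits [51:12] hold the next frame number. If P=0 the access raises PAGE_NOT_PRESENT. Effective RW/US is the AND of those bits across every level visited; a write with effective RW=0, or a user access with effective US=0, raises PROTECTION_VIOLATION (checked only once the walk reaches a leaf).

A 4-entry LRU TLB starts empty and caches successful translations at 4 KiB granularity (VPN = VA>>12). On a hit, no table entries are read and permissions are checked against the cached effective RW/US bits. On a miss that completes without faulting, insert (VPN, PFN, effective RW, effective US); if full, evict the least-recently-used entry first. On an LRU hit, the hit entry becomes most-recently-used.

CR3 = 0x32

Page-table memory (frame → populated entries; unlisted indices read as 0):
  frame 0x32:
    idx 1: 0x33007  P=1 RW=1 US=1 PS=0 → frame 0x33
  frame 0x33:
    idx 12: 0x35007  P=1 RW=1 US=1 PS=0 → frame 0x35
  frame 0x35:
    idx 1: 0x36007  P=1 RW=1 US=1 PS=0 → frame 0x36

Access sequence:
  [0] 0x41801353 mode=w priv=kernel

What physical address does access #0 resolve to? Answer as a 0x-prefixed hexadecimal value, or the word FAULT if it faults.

Trace:
#0 VA=0x41801353 (w,kernel):
  L0: frame=0x32 idx=1 entry=0x33007 [P=1 RW=1 US=1 PS=0]
  L1: frame=0x33 idx=12 entry=0x35007 [P=1 RW=1 US=1 PS=0]
  L2: frame=0x35 idx=1 entry=0x36007 [P=1 RW=1 US=1 PS=0]
  ✓ 0x36353  — 3 lookups

Access #0 PA: 0x36353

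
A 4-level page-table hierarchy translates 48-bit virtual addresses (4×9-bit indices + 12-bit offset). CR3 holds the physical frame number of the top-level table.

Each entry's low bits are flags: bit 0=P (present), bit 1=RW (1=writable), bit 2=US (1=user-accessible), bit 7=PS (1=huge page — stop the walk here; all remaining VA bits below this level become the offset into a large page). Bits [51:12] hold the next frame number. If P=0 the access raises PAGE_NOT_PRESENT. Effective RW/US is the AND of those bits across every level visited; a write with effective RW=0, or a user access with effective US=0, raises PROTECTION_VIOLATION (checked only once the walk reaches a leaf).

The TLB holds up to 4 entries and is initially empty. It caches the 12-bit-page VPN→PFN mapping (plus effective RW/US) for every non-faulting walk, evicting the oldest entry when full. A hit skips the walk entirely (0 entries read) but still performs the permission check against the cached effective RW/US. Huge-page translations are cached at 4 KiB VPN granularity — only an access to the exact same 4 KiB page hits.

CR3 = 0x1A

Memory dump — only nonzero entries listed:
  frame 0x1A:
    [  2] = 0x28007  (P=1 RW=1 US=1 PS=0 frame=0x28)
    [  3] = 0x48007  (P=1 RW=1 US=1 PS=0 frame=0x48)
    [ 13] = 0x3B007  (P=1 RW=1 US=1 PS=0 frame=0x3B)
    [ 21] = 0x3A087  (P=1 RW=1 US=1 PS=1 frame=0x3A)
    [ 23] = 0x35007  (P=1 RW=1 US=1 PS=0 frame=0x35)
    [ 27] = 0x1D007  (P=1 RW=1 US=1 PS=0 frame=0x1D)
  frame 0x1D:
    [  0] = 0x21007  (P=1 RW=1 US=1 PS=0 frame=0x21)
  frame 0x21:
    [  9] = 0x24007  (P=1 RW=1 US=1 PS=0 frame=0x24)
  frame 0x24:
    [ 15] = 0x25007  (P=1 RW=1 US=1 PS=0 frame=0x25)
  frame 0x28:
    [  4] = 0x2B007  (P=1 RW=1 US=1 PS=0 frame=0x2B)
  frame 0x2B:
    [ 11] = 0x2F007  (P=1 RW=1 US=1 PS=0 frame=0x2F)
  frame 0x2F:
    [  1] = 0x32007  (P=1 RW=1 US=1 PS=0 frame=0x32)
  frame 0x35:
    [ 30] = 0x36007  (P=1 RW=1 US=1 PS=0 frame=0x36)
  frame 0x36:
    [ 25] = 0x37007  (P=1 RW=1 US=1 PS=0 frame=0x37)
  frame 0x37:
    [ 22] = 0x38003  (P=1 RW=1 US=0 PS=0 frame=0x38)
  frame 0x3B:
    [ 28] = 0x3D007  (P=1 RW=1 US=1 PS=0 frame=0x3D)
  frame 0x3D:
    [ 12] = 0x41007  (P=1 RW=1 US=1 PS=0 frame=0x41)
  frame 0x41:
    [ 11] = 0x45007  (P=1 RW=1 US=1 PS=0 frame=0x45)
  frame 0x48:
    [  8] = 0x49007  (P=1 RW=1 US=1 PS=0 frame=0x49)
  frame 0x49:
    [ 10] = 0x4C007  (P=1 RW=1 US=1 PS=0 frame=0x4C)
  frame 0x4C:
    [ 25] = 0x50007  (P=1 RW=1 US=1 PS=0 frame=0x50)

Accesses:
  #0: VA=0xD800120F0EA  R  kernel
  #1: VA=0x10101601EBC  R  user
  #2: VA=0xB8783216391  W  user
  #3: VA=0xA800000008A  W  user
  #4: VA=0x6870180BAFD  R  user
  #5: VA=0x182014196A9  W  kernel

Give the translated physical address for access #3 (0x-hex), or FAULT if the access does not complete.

Walk each access:
#0 VA=0xD800120F0EA (r,kernel):
  L0 @0x1A[27] → 0x1D007  P=1,RW=1,US=1,PS=0
  L1 @0x1D[0] → 0x21007  P=1,RW=1,US=1,PS=0
  L2 @0x21[9] → 0x24007  P=1,RW=1,US=1,PS=0
  L3 @0x24[15] → 0x25007  P=1,RW=1,US=1,PS=0
  ✓ 0x250EA  — 4 lookups
#1 VA=0x10101601EBC (r,user):
  L0 @0x1A[2] → 0x28007  P=1,RW=1,US=1,PS=0
  L1 @0x28[4] → 0x2B007  P=1,RW=1,US=1,PS=0
  L2 @0x2B[11] → 0x2F007  P=1,RW=1,US=1,PS=0
  L3 @0x2F[1] → 0x32007  P=1,RW=1,US=1,PS=0
  ✓ 0x32EBC  — 4 lookups
#2 VA=0xB8783216391 (w,user):
  L0 @0x1A[23] → 0x35007  P=1,RW=1,US=1,PS=0
  L1 @0x35[30] → 0x36007  P=1,RW=1,US=1,PS=0
  L2 @0x36[25] → 0x37007  P=1,RW=1,US=1,PS=0
  L3 @0x37[22] → 0x38003  P=1,RW=1,US=0,PS=0
  → PROTECTION_VIOLATION  (4 entries read)
#3 VA=0xA800000008A (w,user):
  L0 @0x1A[21] → 0x3A087  P=1,RW=1,US=1,PS=1
  ✓ 0x3A08A (huge @L0)  — 1 lookups
#4 VA=0x6870180BAFD (r,user):
  L0 @0x1A[13] → 0x3B007  P=1,RW=1,US=1,PS=0
  L1 @0x3B[28] → 0x3D007  P=1,RW=1,US=1,PS=0
  L2 @0x3D[12] → 0x41007  P=1,RW=1,US=1,PS=0
  L3 @0x41[11] → 0x45007  P=1,RW=1,US=1,PS=0
  ✓ 0x45AFD  — 4 lookups
#5 VA=0x182014196A9 (w,kernel):
  L0 @0x1A[3] → 0x48007  P=1,RW=1,US=1,PS=0
  L1 @0x48[8] → 0x49007  P=1,RW=1,US=1,PS=0
  L2 @0x49[10] → 0x4C007  P=1,RW=1,US=1,PS=0
  L3 @0x4C[25] → 0x50007  P=1,RW=1,US=1,PS=0
  ✓ 0x506A9  — 4 lookups

Access #3 PA: 0x3A08A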